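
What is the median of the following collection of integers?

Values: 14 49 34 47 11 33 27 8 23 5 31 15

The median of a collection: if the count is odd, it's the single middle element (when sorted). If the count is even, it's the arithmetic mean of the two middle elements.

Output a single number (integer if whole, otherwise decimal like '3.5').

Answer: 25

Derivation:
Step 1: insert 14 -> lo=[14] (size 1, max 14) hi=[] (size 0) -> median=14
Step 2: insert 49 -> lo=[14] (size 1, max 14) hi=[49] (size 1, min 49) -> median=31.5
Step 3: insert 34 -> lo=[14, 34] (size 2, max 34) hi=[49] (size 1, min 49) -> median=34
Step 4: insert 47 -> lo=[14, 34] (size 2, max 34) hi=[47, 49] (size 2, min 47) -> median=40.5
Step 5: insert 11 -> lo=[11, 14, 34] (size 3, max 34) hi=[47, 49] (size 2, min 47) -> median=34
Step 6: insert 33 -> lo=[11, 14, 33] (size 3, max 33) hi=[34, 47, 49] (size 3, min 34) -> median=33.5
Step 7: insert 27 -> lo=[11, 14, 27, 33] (size 4, max 33) hi=[34, 47, 49] (size 3, min 34) -> median=33
Step 8: insert 8 -> lo=[8, 11, 14, 27] (size 4, max 27) hi=[33, 34, 47, 49] (size 4, min 33) -> median=30
Step 9: insert 23 -> lo=[8, 11, 14, 23, 27] (size 5, max 27) hi=[33, 34, 47, 49] (size 4, min 33) -> median=27
Step 10: insert 5 -> lo=[5, 8, 11, 14, 23] (size 5, max 23) hi=[27, 33, 34, 47, 49] (size 5, min 27) -> median=25
Step 11: insert 31 -> lo=[5, 8, 11, 14, 23, 27] (size 6, max 27) hi=[31, 33, 34, 47, 49] (size 5, min 31) -> median=27
Step 12: insert 15 -> lo=[5, 8, 11, 14, 15, 23] (size 6, max 23) hi=[27, 31, 33, 34, 47, 49] (size 6, min 27) -> median=25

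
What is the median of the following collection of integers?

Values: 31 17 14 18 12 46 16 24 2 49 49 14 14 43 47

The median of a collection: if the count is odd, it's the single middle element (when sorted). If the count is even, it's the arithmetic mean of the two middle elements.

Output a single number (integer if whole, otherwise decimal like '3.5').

Answer: 18

Derivation:
Step 1: insert 31 -> lo=[31] (size 1, max 31) hi=[] (size 0) -> median=31
Step 2: insert 17 -> lo=[17] (size 1, max 17) hi=[31] (size 1, min 31) -> median=24
Step 3: insert 14 -> lo=[14, 17] (size 2, max 17) hi=[31] (size 1, min 31) -> median=17
Step 4: insert 18 -> lo=[14, 17] (size 2, max 17) hi=[18, 31] (size 2, min 18) -> median=17.5
Step 5: insert 12 -> lo=[12, 14, 17] (size 3, max 17) hi=[18, 31] (size 2, min 18) -> median=17
Step 6: insert 46 -> lo=[12, 14, 17] (size 3, max 17) hi=[18, 31, 46] (size 3, min 18) -> median=17.5
Step 7: insert 16 -> lo=[12, 14, 16, 17] (size 4, max 17) hi=[18, 31, 46] (size 3, min 18) -> median=17
Step 8: insert 24 -> lo=[12, 14, 16, 17] (size 4, max 17) hi=[18, 24, 31, 46] (size 4, min 18) -> median=17.5
Step 9: insert 2 -> lo=[2, 12, 14, 16, 17] (size 5, max 17) hi=[18, 24, 31, 46] (size 4, min 18) -> median=17
Step 10: insert 49 -> lo=[2, 12, 14, 16, 17] (size 5, max 17) hi=[18, 24, 31, 46, 49] (size 5, min 18) -> median=17.5
Step 11: insert 49 -> lo=[2, 12, 14, 16, 17, 18] (size 6, max 18) hi=[24, 31, 46, 49, 49] (size 5, min 24) -> median=18
Step 12: insert 14 -> lo=[2, 12, 14, 14, 16, 17] (size 6, max 17) hi=[18, 24, 31, 46, 49, 49] (size 6, min 18) -> median=17.5
Step 13: insert 14 -> lo=[2, 12, 14, 14, 14, 16, 17] (size 7, max 17) hi=[18, 24, 31, 46, 49, 49] (size 6, min 18) -> median=17
Step 14: insert 43 -> lo=[2, 12, 14, 14, 14, 16, 17] (size 7, max 17) hi=[18, 24, 31, 43, 46, 49, 49] (size 7, min 18) -> median=17.5
Step 15: insert 47 -> lo=[2, 12, 14, 14, 14, 16, 17, 18] (size 8, max 18) hi=[24, 31, 43, 46, 47, 49, 49] (size 7, min 24) -> median=18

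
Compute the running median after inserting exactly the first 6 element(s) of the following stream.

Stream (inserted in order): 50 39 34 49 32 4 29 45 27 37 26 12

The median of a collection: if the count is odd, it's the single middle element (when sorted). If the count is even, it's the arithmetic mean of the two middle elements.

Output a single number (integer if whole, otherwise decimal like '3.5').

Step 1: insert 50 -> lo=[50] (size 1, max 50) hi=[] (size 0) -> median=50
Step 2: insert 39 -> lo=[39] (size 1, max 39) hi=[50] (size 1, min 50) -> median=44.5
Step 3: insert 34 -> lo=[34, 39] (size 2, max 39) hi=[50] (size 1, min 50) -> median=39
Step 4: insert 49 -> lo=[34, 39] (size 2, max 39) hi=[49, 50] (size 2, min 49) -> median=44
Step 5: insert 32 -> lo=[32, 34, 39] (size 3, max 39) hi=[49, 50] (size 2, min 49) -> median=39
Step 6: insert 4 -> lo=[4, 32, 34] (size 3, max 34) hi=[39, 49, 50] (size 3, min 39) -> median=36.5

Answer: 36.5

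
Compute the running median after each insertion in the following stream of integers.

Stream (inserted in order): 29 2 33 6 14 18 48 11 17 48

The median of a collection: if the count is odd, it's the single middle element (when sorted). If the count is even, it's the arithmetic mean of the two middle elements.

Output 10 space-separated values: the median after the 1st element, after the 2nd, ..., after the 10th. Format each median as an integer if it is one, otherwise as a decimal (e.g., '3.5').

Step 1: insert 29 -> lo=[29] (size 1, max 29) hi=[] (size 0) -> median=29
Step 2: insert 2 -> lo=[2] (size 1, max 2) hi=[29] (size 1, min 29) -> median=15.5
Step 3: insert 33 -> lo=[2, 29] (size 2, max 29) hi=[33] (size 1, min 33) -> median=29
Step 4: insert 6 -> lo=[2, 6] (size 2, max 6) hi=[29, 33] (size 2, min 29) -> median=17.5
Step 5: insert 14 -> lo=[2, 6, 14] (size 3, max 14) hi=[29, 33] (size 2, min 29) -> median=14
Step 6: insert 18 -> lo=[2, 6, 14] (size 3, max 14) hi=[18, 29, 33] (size 3, min 18) -> median=16
Step 7: insert 48 -> lo=[2, 6, 14, 18] (size 4, max 18) hi=[29, 33, 48] (size 3, min 29) -> median=18
Step 8: insert 11 -> lo=[2, 6, 11, 14] (size 4, max 14) hi=[18, 29, 33, 48] (size 4, min 18) -> median=16
Step 9: insert 17 -> lo=[2, 6, 11, 14, 17] (size 5, max 17) hi=[18, 29, 33, 48] (size 4, min 18) -> median=17
Step 10: insert 48 -> lo=[2, 6, 11, 14, 17] (size 5, max 17) hi=[18, 29, 33, 48, 48] (size 5, min 18) -> median=17.5

Answer: 29 15.5 29 17.5 14 16 18 16 17 17.5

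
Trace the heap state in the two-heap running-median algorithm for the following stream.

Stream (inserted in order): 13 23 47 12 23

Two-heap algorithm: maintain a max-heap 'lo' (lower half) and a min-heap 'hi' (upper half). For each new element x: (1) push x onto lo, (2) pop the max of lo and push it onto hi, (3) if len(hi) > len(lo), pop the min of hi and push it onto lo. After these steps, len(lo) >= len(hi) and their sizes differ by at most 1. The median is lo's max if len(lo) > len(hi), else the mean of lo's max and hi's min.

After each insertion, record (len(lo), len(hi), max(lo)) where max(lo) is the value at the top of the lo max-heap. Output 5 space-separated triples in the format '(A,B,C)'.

Answer: (1,0,13) (1,1,13) (2,1,23) (2,2,13) (3,2,23)

Derivation:
Step 1: insert 13 -> lo=[13] hi=[] -> (len(lo)=1, len(hi)=0, max(lo)=13)
Step 2: insert 23 -> lo=[13] hi=[23] -> (len(lo)=1, len(hi)=1, max(lo)=13)
Step 3: insert 47 -> lo=[13, 23] hi=[47] -> (len(lo)=2, len(hi)=1, max(lo)=23)
Step 4: insert 12 -> lo=[12, 13] hi=[23, 47] -> (len(lo)=2, len(hi)=2, max(lo)=13)
Step 5: insert 23 -> lo=[12, 13, 23] hi=[23, 47] -> (len(lo)=3, len(hi)=2, max(lo)=23)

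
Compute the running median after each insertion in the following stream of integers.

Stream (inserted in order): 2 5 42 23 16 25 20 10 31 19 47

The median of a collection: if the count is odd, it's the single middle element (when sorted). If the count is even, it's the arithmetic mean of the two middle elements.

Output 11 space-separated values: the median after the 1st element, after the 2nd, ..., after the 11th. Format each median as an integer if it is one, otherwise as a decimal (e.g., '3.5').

Step 1: insert 2 -> lo=[2] (size 1, max 2) hi=[] (size 0) -> median=2
Step 2: insert 5 -> lo=[2] (size 1, max 2) hi=[5] (size 1, min 5) -> median=3.5
Step 3: insert 42 -> lo=[2, 5] (size 2, max 5) hi=[42] (size 1, min 42) -> median=5
Step 4: insert 23 -> lo=[2, 5] (size 2, max 5) hi=[23, 42] (size 2, min 23) -> median=14
Step 5: insert 16 -> lo=[2, 5, 16] (size 3, max 16) hi=[23, 42] (size 2, min 23) -> median=16
Step 6: insert 25 -> lo=[2, 5, 16] (size 3, max 16) hi=[23, 25, 42] (size 3, min 23) -> median=19.5
Step 7: insert 20 -> lo=[2, 5, 16, 20] (size 4, max 20) hi=[23, 25, 42] (size 3, min 23) -> median=20
Step 8: insert 10 -> lo=[2, 5, 10, 16] (size 4, max 16) hi=[20, 23, 25, 42] (size 4, min 20) -> median=18
Step 9: insert 31 -> lo=[2, 5, 10, 16, 20] (size 5, max 20) hi=[23, 25, 31, 42] (size 4, min 23) -> median=20
Step 10: insert 19 -> lo=[2, 5, 10, 16, 19] (size 5, max 19) hi=[20, 23, 25, 31, 42] (size 5, min 20) -> median=19.5
Step 11: insert 47 -> lo=[2, 5, 10, 16, 19, 20] (size 6, max 20) hi=[23, 25, 31, 42, 47] (size 5, min 23) -> median=20

Answer: 2 3.5 5 14 16 19.5 20 18 20 19.5 20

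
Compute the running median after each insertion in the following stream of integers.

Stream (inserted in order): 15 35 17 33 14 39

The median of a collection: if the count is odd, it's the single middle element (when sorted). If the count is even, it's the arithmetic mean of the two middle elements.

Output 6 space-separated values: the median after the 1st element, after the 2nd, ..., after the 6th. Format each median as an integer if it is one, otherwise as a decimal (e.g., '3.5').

Step 1: insert 15 -> lo=[15] (size 1, max 15) hi=[] (size 0) -> median=15
Step 2: insert 35 -> lo=[15] (size 1, max 15) hi=[35] (size 1, min 35) -> median=25
Step 3: insert 17 -> lo=[15, 17] (size 2, max 17) hi=[35] (size 1, min 35) -> median=17
Step 4: insert 33 -> lo=[15, 17] (size 2, max 17) hi=[33, 35] (size 2, min 33) -> median=25
Step 5: insert 14 -> lo=[14, 15, 17] (size 3, max 17) hi=[33, 35] (size 2, min 33) -> median=17
Step 6: insert 39 -> lo=[14, 15, 17] (size 3, max 17) hi=[33, 35, 39] (size 3, min 33) -> median=25

Answer: 15 25 17 25 17 25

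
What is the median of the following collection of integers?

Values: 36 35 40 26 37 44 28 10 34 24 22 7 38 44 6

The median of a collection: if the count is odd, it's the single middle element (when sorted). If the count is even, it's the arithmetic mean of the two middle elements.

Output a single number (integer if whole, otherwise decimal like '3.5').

Step 1: insert 36 -> lo=[36] (size 1, max 36) hi=[] (size 0) -> median=36
Step 2: insert 35 -> lo=[35] (size 1, max 35) hi=[36] (size 1, min 36) -> median=35.5
Step 3: insert 40 -> lo=[35, 36] (size 2, max 36) hi=[40] (size 1, min 40) -> median=36
Step 4: insert 26 -> lo=[26, 35] (size 2, max 35) hi=[36, 40] (size 2, min 36) -> median=35.5
Step 5: insert 37 -> lo=[26, 35, 36] (size 3, max 36) hi=[37, 40] (size 2, min 37) -> median=36
Step 6: insert 44 -> lo=[26, 35, 36] (size 3, max 36) hi=[37, 40, 44] (size 3, min 37) -> median=36.5
Step 7: insert 28 -> lo=[26, 28, 35, 36] (size 4, max 36) hi=[37, 40, 44] (size 3, min 37) -> median=36
Step 8: insert 10 -> lo=[10, 26, 28, 35] (size 4, max 35) hi=[36, 37, 40, 44] (size 4, min 36) -> median=35.5
Step 9: insert 34 -> lo=[10, 26, 28, 34, 35] (size 5, max 35) hi=[36, 37, 40, 44] (size 4, min 36) -> median=35
Step 10: insert 24 -> lo=[10, 24, 26, 28, 34] (size 5, max 34) hi=[35, 36, 37, 40, 44] (size 5, min 35) -> median=34.5
Step 11: insert 22 -> lo=[10, 22, 24, 26, 28, 34] (size 6, max 34) hi=[35, 36, 37, 40, 44] (size 5, min 35) -> median=34
Step 12: insert 7 -> lo=[7, 10, 22, 24, 26, 28] (size 6, max 28) hi=[34, 35, 36, 37, 40, 44] (size 6, min 34) -> median=31
Step 13: insert 38 -> lo=[7, 10, 22, 24, 26, 28, 34] (size 7, max 34) hi=[35, 36, 37, 38, 40, 44] (size 6, min 35) -> median=34
Step 14: insert 44 -> lo=[7, 10, 22, 24, 26, 28, 34] (size 7, max 34) hi=[35, 36, 37, 38, 40, 44, 44] (size 7, min 35) -> median=34.5
Step 15: insert 6 -> lo=[6, 7, 10, 22, 24, 26, 28, 34] (size 8, max 34) hi=[35, 36, 37, 38, 40, 44, 44] (size 7, min 35) -> median=34

Answer: 34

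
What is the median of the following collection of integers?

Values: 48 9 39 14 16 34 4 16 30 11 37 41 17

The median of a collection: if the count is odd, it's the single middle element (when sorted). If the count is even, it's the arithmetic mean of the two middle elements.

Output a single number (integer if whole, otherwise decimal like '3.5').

Answer: 17

Derivation:
Step 1: insert 48 -> lo=[48] (size 1, max 48) hi=[] (size 0) -> median=48
Step 2: insert 9 -> lo=[9] (size 1, max 9) hi=[48] (size 1, min 48) -> median=28.5
Step 3: insert 39 -> lo=[9, 39] (size 2, max 39) hi=[48] (size 1, min 48) -> median=39
Step 4: insert 14 -> lo=[9, 14] (size 2, max 14) hi=[39, 48] (size 2, min 39) -> median=26.5
Step 5: insert 16 -> lo=[9, 14, 16] (size 3, max 16) hi=[39, 48] (size 2, min 39) -> median=16
Step 6: insert 34 -> lo=[9, 14, 16] (size 3, max 16) hi=[34, 39, 48] (size 3, min 34) -> median=25
Step 7: insert 4 -> lo=[4, 9, 14, 16] (size 4, max 16) hi=[34, 39, 48] (size 3, min 34) -> median=16
Step 8: insert 16 -> lo=[4, 9, 14, 16] (size 4, max 16) hi=[16, 34, 39, 48] (size 4, min 16) -> median=16
Step 9: insert 30 -> lo=[4, 9, 14, 16, 16] (size 5, max 16) hi=[30, 34, 39, 48] (size 4, min 30) -> median=16
Step 10: insert 11 -> lo=[4, 9, 11, 14, 16] (size 5, max 16) hi=[16, 30, 34, 39, 48] (size 5, min 16) -> median=16
Step 11: insert 37 -> lo=[4, 9, 11, 14, 16, 16] (size 6, max 16) hi=[30, 34, 37, 39, 48] (size 5, min 30) -> median=16
Step 12: insert 41 -> lo=[4, 9, 11, 14, 16, 16] (size 6, max 16) hi=[30, 34, 37, 39, 41, 48] (size 6, min 30) -> median=23
Step 13: insert 17 -> lo=[4, 9, 11, 14, 16, 16, 17] (size 7, max 17) hi=[30, 34, 37, 39, 41, 48] (size 6, min 30) -> median=17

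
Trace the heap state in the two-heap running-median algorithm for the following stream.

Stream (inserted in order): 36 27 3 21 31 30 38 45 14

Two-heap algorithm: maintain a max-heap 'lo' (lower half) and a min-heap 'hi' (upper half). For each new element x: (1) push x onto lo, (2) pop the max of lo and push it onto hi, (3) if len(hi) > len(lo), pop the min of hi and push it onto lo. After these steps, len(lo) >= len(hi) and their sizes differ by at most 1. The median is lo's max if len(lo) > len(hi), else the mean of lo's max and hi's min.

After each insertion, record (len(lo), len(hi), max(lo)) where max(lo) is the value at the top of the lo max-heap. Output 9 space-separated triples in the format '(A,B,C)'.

Answer: (1,0,36) (1,1,27) (2,1,27) (2,2,21) (3,2,27) (3,3,27) (4,3,30) (4,4,30) (5,4,30)

Derivation:
Step 1: insert 36 -> lo=[36] hi=[] -> (len(lo)=1, len(hi)=0, max(lo)=36)
Step 2: insert 27 -> lo=[27] hi=[36] -> (len(lo)=1, len(hi)=1, max(lo)=27)
Step 3: insert 3 -> lo=[3, 27] hi=[36] -> (len(lo)=2, len(hi)=1, max(lo)=27)
Step 4: insert 21 -> lo=[3, 21] hi=[27, 36] -> (len(lo)=2, len(hi)=2, max(lo)=21)
Step 5: insert 31 -> lo=[3, 21, 27] hi=[31, 36] -> (len(lo)=3, len(hi)=2, max(lo)=27)
Step 6: insert 30 -> lo=[3, 21, 27] hi=[30, 31, 36] -> (len(lo)=3, len(hi)=3, max(lo)=27)
Step 7: insert 38 -> lo=[3, 21, 27, 30] hi=[31, 36, 38] -> (len(lo)=4, len(hi)=3, max(lo)=30)
Step 8: insert 45 -> lo=[3, 21, 27, 30] hi=[31, 36, 38, 45] -> (len(lo)=4, len(hi)=4, max(lo)=30)
Step 9: insert 14 -> lo=[3, 14, 21, 27, 30] hi=[31, 36, 38, 45] -> (len(lo)=5, len(hi)=4, max(lo)=30)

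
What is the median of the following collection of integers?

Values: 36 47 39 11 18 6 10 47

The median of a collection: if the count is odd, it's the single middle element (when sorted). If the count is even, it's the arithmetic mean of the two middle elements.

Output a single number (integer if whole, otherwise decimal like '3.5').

Step 1: insert 36 -> lo=[36] (size 1, max 36) hi=[] (size 0) -> median=36
Step 2: insert 47 -> lo=[36] (size 1, max 36) hi=[47] (size 1, min 47) -> median=41.5
Step 3: insert 39 -> lo=[36, 39] (size 2, max 39) hi=[47] (size 1, min 47) -> median=39
Step 4: insert 11 -> lo=[11, 36] (size 2, max 36) hi=[39, 47] (size 2, min 39) -> median=37.5
Step 5: insert 18 -> lo=[11, 18, 36] (size 3, max 36) hi=[39, 47] (size 2, min 39) -> median=36
Step 6: insert 6 -> lo=[6, 11, 18] (size 3, max 18) hi=[36, 39, 47] (size 3, min 36) -> median=27
Step 7: insert 10 -> lo=[6, 10, 11, 18] (size 4, max 18) hi=[36, 39, 47] (size 3, min 36) -> median=18
Step 8: insert 47 -> lo=[6, 10, 11, 18] (size 4, max 18) hi=[36, 39, 47, 47] (size 4, min 36) -> median=27

Answer: 27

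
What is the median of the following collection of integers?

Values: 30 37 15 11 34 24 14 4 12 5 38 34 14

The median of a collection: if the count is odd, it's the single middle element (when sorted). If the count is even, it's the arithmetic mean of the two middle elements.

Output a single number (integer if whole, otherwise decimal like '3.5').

Step 1: insert 30 -> lo=[30] (size 1, max 30) hi=[] (size 0) -> median=30
Step 2: insert 37 -> lo=[30] (size 1, max 30) hi=[37] (size 1, min 37) -> median=33.5
Step 3: insert 15 -> lo=[15, 30] (size 2, max 30) hi=[37] (size 1, min 37) -> median=30
Step 4: insert 11 -> lo=[11, 15] (size 2, max 15) hi=[30, 37] (size 2, min 30) -> median=22.5
Step 5: insert 34 -> lo=[11, 15, 30] (size 3, max 30) hi=[34, 37] (size 2, min 34) -> median=30
Step 6: insert 24 -> lo=[11, 15, 24] (size 3, max 24) hi=[30, 34, 37] (size 3, min 30) -> median=27
Step 7: insert 14 -> lo=[11, 14, 15, 24] (size 4, max 24) hi=[30, 34, 37] (size 3, min 30) -> median=24
Step 8: insert 4 -> lo=[4, 11, 14, 15] (size 4, max 15) hi=[24, 30, 34, 37] (size 4, min 24) -> median=19.5
Step 9: insert 12 -> lo=[4, 11, 12, 14, 15] (size 5, max 15) hi=[24, 30, 34, 37] (size 4, min 24) -> median=15
Step 10: insert 5 -> lo=[4, 5, 11, 12, 14] (size 5, max 14) hi=[15, 24, 30, 34, 37] (size 5, min 15) -> median=14.5
Step 11: insert 38 -> lo=[4, 5, 11, 12, 14, 15] (size 6, max 15) hi=[24, 30, 34, 37, 38] (size 5, min 24) -> median=15
Step 12: insert 34 -> lo=[4, 5, 11, 12, 14, 15] (size 6, max 15) hi=[24, 30, 34, 34, 37, 38] (size 6, min 24) -> median=19.5
Step 13: insert 14 -> lo=[4, 5, 11, 12, 14, 14, 15] (size 7, max 15) hi=[24, 30, 34, 34, 37, 38] (size 6, min 24) -> median=15

Answer: 15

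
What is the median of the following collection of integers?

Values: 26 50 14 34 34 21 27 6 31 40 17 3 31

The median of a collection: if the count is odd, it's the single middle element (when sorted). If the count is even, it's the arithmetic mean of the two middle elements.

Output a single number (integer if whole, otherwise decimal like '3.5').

Step 1: insert 26 -> lo=[26] (size 1, max 26) hi=[] (size 0) -> median=26
Step 2: insert 50 -> lo=[26] (size 1, max 26) hi=[50] (size 1, min 50) -> median=38
Step 3: insert 14 -> lo=[14, 26] (size 2, max 26) hi=[50] (size 1, min 50) -> median=26
Step 4: insert 34 -> lo=[14, 26] (size 2, max 26) hi=[34, 50] (size 2, min 34) -> median=30
Step 5: insert 34 -> lo=[14, 26, 34] (size 3, max 34) hi=[34, 50] (size 2, min 34) -> median=34
Step 6: insert 21 -> lo=[14, 21, 26] (size 3, max 26) hi=[34, 34, 50] (size 3, min 34) -> median=30
Step 7: insert 27 -> lo=[14, 21, 26, 27] (size 4, max 27) hi=[34, 34, 50] (size 3, min 34) -> median=27
Step 8: insert 6 -> lo=[6, 14, 21, 26] (size 4, max 26) hi=[27, 34, 34, 50] (size 4, min 27) -> median=26.5
Step 9: insert 31 -> lo=[6, 14, 21, 26, 27] (size 5, max 27) hi=[31, 34, 34, 50] (size 4, min 31) -> median=27
Step 10: insert 40 -> lo=[6, 14, 21, 26, 27] (size 5, max 27) hi=[31, 34, 34, 40, 50] (size 5, min 31) -> median=29
Step 11: insert 17 -> lo=[6, 14, 17, 21, 26, 27] (size 6, max 27) hi=[31, 34, 34, 40, 50] (size 5, min 31) -> median=27
Step 12: insert 3 -> lo=[3, 6, 14, 17, 21, 26] (size 6, max 26) hi=[27, 31, 34, 34, 40, 50] (size 6, min 27) -> median=26.5
Step 13: insert 31 -> lo=[3, 6, 14, 17, 21, 26, 27] (size 7, max 27) hi=[31, 31, 34, 34, 40, 50] (size 6, min 31) -> median=27

Answer: 27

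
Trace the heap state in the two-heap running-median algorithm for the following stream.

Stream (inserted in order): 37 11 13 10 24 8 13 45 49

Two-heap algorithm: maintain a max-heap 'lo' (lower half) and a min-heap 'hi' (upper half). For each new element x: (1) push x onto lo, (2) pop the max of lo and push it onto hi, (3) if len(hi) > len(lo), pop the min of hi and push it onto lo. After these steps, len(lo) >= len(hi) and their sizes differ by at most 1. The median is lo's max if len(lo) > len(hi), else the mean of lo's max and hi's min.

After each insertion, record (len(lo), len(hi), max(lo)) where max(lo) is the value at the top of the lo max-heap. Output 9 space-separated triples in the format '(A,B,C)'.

Answer: (1,0,37) (1,1,11) (2,1,13) (2,2,11) (3,2,13) (3,3,11) (4,3,13) (4,4,13) (5,4,13)

Derivation:
Step 1: insert 37 -> lo=[37] hi=[] -> (len(lo)=1, len(hi)=0, max(lo)=37)
Step 2: insert 11 -> lo=[11] hi=[37] -> (len(lo)=1, len(hi)=1, max(lo)=11)
Step 3: insert 13 -> lo=[11, 13] hi=[37] -> (len(lo)=2, len(hi)=1, max(lo)=13)
Step 4: insert 10 -> lo=[10, 11] hi=[13, 37] -> (len(lo)=2, len(hi)=2, max(lo)=11)
Step 5: insert 24 -> lo=[10, 11, 13] hi=[24, 37] -> (len(lo)=3, len(hi)=2, max(lo)=13)
Step 6: insert 8 -> lo=[8, 10, 11] hi=[13, 24, 37] -> (len(lo)=3, len(hi)=3, max(lo)=11)
Step 7: insert 13 -> lo=[8, 10, 11, 13] hi=[13, 24, 37] -> (len(lo)=4, len(hi)=3, max(lo)=13)
Step 8: insert 45 -> lo=[8, 10, 11, 13] hi=[13, 24, 37, 45] -> (len(lo)=4, len(hi)=4, max(lo)=13)
Step 9: insert 49 -> lo=[8, 10, 11, 13, 13] hi=[24, 37, 45, 49] -> (len(lo)=5, len(hi)=4, max(lo)=13)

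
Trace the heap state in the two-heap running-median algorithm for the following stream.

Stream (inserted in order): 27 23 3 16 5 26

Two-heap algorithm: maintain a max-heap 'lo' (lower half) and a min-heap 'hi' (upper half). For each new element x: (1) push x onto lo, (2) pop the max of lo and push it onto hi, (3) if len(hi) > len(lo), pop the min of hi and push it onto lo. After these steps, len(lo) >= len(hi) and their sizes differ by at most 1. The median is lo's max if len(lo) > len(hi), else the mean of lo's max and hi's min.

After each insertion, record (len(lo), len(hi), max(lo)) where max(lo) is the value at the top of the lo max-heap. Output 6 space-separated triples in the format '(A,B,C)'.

Step 1: insert 27 -> lo=[27] hi=[] -> (len(lo)=1, len(hi)=0, max(lo)=27)
Step 2: insert 23 -> lo=[23] hi=[27] -> (len(lo)=1, len(hi)=1, max(lo)=23)
Step 3: insert 3 -> lo=[3, 23] hi=[27] -> (len(lo)=2, len(hi)=1, max(lo)=23)
Step 4: insert 16 -> lo=[3, 16] hi=[23, 27] -> (len(lo)=2, len(hi)=2, max(lo)=16)
Step 5: insert 5 -> lo=[3, 5, 16] hi=[23, 27] -> (len(lo)=3, len(hi)=2, max(lo)=16)
Step 6: insert 26 -> lo=[3, 5, 16] hi=[23, 26, 27] -> (len(lo)=3, len(hi)=3, max(lo)=16)

Answer: (1,0,27) (1,1,23) (2,1,23) (2,2,16) (3,2,16) (3,3,16)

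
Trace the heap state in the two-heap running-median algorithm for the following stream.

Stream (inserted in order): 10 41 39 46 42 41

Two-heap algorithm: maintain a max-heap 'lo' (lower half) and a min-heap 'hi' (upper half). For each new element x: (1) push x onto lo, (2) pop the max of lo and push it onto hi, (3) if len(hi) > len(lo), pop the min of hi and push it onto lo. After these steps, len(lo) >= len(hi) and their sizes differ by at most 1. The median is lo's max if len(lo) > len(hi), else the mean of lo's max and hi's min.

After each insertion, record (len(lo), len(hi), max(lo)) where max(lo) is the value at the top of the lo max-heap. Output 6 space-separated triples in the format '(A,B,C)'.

Step 1: insert 10 -> lo=[10] hi=[] -> (len(lo)=1, len(hi)=0, max(lo)=10)
Step 2: insert 41 -> lo=[10] hi=[41] -> (len(lo)=1, len(hi)=1, max(lo)=10)
Step 3: insert 39 -> lo=[10, 39] hi=[41] -> (len(lo)=2, len(hi)=1, max(lo)=39)
Step 4: insert 46 -> lo=[10, 39] hi=[41, 46] -> (len(lo)=2, len(hi)=2, max(lo)=39)
Step 5: insert 42 -> lo=[10, 39, 41] hi=[42, 46] -> (len(lo)=3, len(hi)=2, max(lo)=41)
Step 6: insert 41 -> lo=[10, 39, 41] hi=[41, 42, 46] -> (len(lo)=3, len(hi)=3, max(lo)=41)

Answer: (1,0,10) (1,1,10) (2,1,39) (2,2,39) (3,2,41) (3,3,41)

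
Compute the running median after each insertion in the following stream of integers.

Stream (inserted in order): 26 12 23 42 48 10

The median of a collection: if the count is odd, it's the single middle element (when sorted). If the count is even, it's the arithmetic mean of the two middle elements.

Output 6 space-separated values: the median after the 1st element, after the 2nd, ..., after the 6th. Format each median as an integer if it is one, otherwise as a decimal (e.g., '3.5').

Step 1: insert 26 -> lo=[26] (size 1, max 26) hi=[] (size 0) -> median=26
Step 2: insert 12 -> lo=[12] (size 1, max 12) hi=[26] (size 1, min 26) -> median=19
Step 3: insert 23 -> lo=[12, 23] (size 2, max 23) hi=[26] (size 1, min 26) -> median=23
Step 4: insert 42 -> lo=[12, 23] (size 2, max 23) hi=[26, 42] (size 2, min 26) -> median=24.5
Step 5: insert 48 -> lo=[12, 23, 26] (size 3, max 26) hi=[42, 48] (size 2, min 42) -> median=26
Step 6: insert 10 -> lo=[10, 12, 23] (size 3, max 23) hi=[26, 42, 48] (size 3, min 26) -> median=24.5

Answer: 26 19 23 24.5 26 24.5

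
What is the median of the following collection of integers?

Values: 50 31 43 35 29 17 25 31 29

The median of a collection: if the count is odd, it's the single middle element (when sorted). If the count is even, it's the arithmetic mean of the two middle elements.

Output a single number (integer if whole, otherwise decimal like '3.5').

Step 1: insert 50 -> lo=[50] (size 1, max 50) hi=[] (size 0) -> median=50
Step 2: insert 31 -> lo=[31] (size 1, max 31) hi=[50] (size 1, min 50) -> median=40.5
Step 3: insert 43 -> lo=[31, 43] (size 2, max 43) hi=[50] (size 1, min 50) -> median=43
Step 4: insert 35 -> lo=[31, 35] (size 2, max 35) hi=[43, 50] (size 2, min 43) -> median=39
Step 5: insert 29 -> lo=[29, 31, 35] (size 3, max 35) hi=[43, 50] (size 2, min 43) -> median=35
Step 6: insert 17 -> lo=[17, 29, 31] (size 3, max 31) hi=[35, 43, 50] (size 3, min 35) -> median=33
Step 7: insert 25 -> lo=[17, 25, 29, 31] (size 4, max 31) hi=[35, 43, 50] (size 3, min 35) -> median=31
Step 8: insert 31 -> lo=[17, 25, 29, 31] (size 4, max 31) hi=[31, 35, 43, 50] (size 4, min 31) -> median=31
Step 9: insert 29 -> lo=[17, 25, 29, 29, 31] (size 5, max 31) hi=[31, 35, 43, 50] (size 4, min 31) -> median=31

Answer: 31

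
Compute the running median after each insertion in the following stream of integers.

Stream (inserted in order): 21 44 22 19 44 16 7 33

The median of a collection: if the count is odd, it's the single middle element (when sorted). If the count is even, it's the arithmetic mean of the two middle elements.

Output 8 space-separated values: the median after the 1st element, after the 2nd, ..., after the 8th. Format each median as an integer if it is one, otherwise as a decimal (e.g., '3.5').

Step 1: insert 21 -> lo=[21] (size 1, max 21) hi=[] (size 0) -> median=21
Step 2: insert 44 -> lo=[21] (size 1, max 21) hi=[44] (size 1, min 44) -> median=32.5
Step 3: insert 22 -> lo=[21, 22] (size 2, max 22) hi=[44] (size 1, min 44) -> median=22
Step 4: insert 19 -> lo=[19, 21] (size 2, max 21) hi=[22, 44] (size 2, min 22) -> median=21.5
Step 5: insert 44 -> lo=[19, 21, 22] (size 3, max 22) hi=[44, 44] (size 2, min 44) -> median=22
Step 6: insert 16 -> lo=[16, 19, 21] (size 3, max 21) hi=[22, 44, 44] (size 3, min 22) -> median=21.5
Step 7: insert 7 -> lo=[7, 16, 19, 21] (size 4, max 21) hi=[22, 44, 44] (size 3, min 22) -> median=21
Step 8: insert 33 -> lo=[7, 16, 19, 21] (size 4, max 21) hi=[22, 33, 44, 44] (size 4, min 22) -> median=21.5

Answer: 21 32.5 22 21.5 22 21.5 21 21.5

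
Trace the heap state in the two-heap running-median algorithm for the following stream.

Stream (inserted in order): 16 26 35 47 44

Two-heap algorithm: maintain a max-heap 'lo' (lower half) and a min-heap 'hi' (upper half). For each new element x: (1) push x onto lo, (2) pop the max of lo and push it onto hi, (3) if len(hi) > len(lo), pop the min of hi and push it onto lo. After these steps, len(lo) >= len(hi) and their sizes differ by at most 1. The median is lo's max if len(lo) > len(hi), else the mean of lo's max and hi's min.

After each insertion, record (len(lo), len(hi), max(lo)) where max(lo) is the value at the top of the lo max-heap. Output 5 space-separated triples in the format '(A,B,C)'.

Answer: (1,0,16) (1,1,16) (2,1,26) (2,2,26) (3,2,35)

Derivation:
Step 1: insert 16 -> lo=[16] hi=[] -> (len(lo)=1, len(hi)=0, max(lo)=16)
Step 2: insert 26 -> lo=[16] hi=[26] -> (len(lo)=1, len(hi)=1, max(lo)=16)
Step 3: insert 35 -> lo=[16, 26] hi=[35] -> (len(lo)=2, len(hi)=1, max(lo)=26)
Step 4: insert 47 -> lo=[16, 26] hi=[35, 47] -> (len(lo)=2, len(hi)=2, max(lo)=26)
Step 5: insert 44 -> lo=[16, 26, 35] hi=[44, 47] -> (len(lo)=3, len(hi)=2, max(lo)=35)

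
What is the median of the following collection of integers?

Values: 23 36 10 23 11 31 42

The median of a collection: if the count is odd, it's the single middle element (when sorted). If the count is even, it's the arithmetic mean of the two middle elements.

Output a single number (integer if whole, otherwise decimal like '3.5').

Answer: 23

Derivation:
Step 1: insert 23 -> lo=[23] (size 1, max 23) hi=[] (size 0) -> median=23
Step 2: insert 36 -> lo=[23] (size 1, max 23) hi=[36] (size 1, min 36) -> median=29.5
Step 3: insert 10 -> lo=[10, 23] (size 2, max 23) hi=[36] (size 1, min 36) -> median=23
Step 4: insert 23 -> lo=[10, 23] (size 2, max 23) hi=[23, 36] (size 2, min 23) -> median=23
Step 5: insert 11 -> lo=[10, 11, 23] (size 3, max 23) hi=[23, 36] (size 2, min 23) -> median=23
Step 6: insert 31 -> lo=[10, 11, 23] (size 3, max 23) hi=[23, 31, 36] (size 3, min 23) -> median=23
Step 7: insert 42 -> lo=[10, 11, 23, 23] (size 4, max 23) hi=[31, 36, 42] (size 3, min 31) -> median=23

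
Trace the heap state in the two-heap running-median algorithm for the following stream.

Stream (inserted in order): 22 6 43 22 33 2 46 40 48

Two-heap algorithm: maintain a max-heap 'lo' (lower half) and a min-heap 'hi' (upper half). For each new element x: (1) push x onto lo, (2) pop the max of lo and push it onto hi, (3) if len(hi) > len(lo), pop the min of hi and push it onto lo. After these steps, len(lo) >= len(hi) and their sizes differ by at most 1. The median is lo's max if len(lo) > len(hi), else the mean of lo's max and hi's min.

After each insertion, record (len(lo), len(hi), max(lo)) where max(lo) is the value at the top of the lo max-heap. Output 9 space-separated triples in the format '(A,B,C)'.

Answer: (1,0,22) (1,1,6) (2,1,22) (2,2,22) (3,2,22) (3,3,22) (4,3,22) (4,4,22) (5,4,33)

Derivation:
Step 1: insert 22 -> lo=[22] hi=[] -> (len(lo)=1, len(hi)=0, max(lo)=22)
Step 2: insert 6 -> lo=[6] hi=[22] -> (len(lo)=1, len(hi)=1, max(lo)=6)
Step 3: insert 43 -> lo=[6, 22] hi=[43] -> (len(lo)=2, len(hi)=1, max(lo)=22)
Step 4: insert 22 -> lo=[6, 22] hi=[22, 43] -> (len(lo)=2, len(hi)=2, max(lo)=22)
Step 5: insert 33 -> lo=[6, 22, 22] hi=[33, 43] -> (len(lo)=3, len(hi)=2, max(lo)=22)
Step 6: insert 2 -> lo=[2, 6, 22] hi=[22, 33, 43] -> (len(lo)=3, len(hi)=3, max(lo)=22)
Step 7: insert 46 -> lo=[2, 6, 22, 22] hi=[33, 43, 46] -> (len(lo)=4, len(hi)=3, max(lo)=22)
Step 8: insert 40 -> lo=[2, 6, 22, 22] hi=[33, 40, 43, 46] -> (len(lo)=4, len(hi)=4, max(lo)=22)
Step 9: insert 48 -> lo=[2, 6, 22, 22, 33] hi=[40, 43, 46, 48] -> (len(lo)=5, len(hi)=4, max(lo)=33)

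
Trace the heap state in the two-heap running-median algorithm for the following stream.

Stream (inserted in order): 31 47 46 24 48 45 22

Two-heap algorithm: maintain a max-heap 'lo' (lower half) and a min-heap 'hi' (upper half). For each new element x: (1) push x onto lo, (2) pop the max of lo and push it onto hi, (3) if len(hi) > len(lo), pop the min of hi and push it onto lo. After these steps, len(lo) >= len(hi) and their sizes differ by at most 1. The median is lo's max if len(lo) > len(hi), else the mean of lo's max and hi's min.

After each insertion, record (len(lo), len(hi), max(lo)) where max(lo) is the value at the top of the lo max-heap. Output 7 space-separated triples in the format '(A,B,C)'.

Step 1: insert 31 -> lo=[31] hi=[] -> (len(lo)=1, len(hi)=0, max(lo)=31)
Step 2: insert 47 -> lo=[31] hi=[47] -> (len(lo)=1, len(hi)=1, max(lo)=31)
Step 3: insert 46 -> lo=[31, 46] hi=[47] -> (len(lo)=2, len(hi)=1, max(lo)=46)
Step 4: insert 24 -> lo=[24, 31] hi=[46, 47] -> (len(lo)=2, len(hi)=2, max(lo)=31)
Step 5: insert 48 -> lo=[24, 31, 46] hi=[47, 48] -> (len(lo)=3, len(hi)=2, max(lo)=46)
Step 6: insert 45 -> lo=[24, 31, 45] hi=[46, 47, 48] -> (len(lo)=3, len(hi)=3, max(lo)=45)
Step 7: insert 22 -> lo=[22, 24, 31, 45] hi=[46, 47, 48] -> (len(lo)=4, len(hi)=3, max(lo)=45)

Answer: (1,0,31) (1,1,31) (2,1,46) (2,2,31) (3,2,46) (3,3,45) (4,3,45)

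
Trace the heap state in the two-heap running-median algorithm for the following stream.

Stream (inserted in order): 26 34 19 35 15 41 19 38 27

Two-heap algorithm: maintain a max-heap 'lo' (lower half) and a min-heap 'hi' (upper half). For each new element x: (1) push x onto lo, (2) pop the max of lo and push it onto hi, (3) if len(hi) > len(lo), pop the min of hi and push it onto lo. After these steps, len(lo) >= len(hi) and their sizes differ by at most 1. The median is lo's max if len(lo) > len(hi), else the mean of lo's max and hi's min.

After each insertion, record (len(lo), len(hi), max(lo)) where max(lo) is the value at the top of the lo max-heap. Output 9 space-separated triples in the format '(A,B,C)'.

Answer: (1,0,26) (1,1,26) (2,1,26) (2,2,26) (3,2,26) (3,3,26) (4,3,26) (4,4,26) (5,4,27)

Derivation:
Step 1: insert 26 -> lo=[26] hi=[] -> (len(lo)=1, len(hi)=0, max(lo)=26)
Step 2: insert 34 -> lo=[26] hi=[34] -> (len(lo)=1, len(hi)=1, max(lo)=26)
Step 3: insert 19 -> lo=[19, 26] hi=[34] -> (len(lo)=2, len(hi)=1, max(lo)=26)
Step 4: insert 35 -> lo=[19, 26] hi=[34, 35] -> (len(lo)=2, len(hi)=2, max(lo)=26)
Step 5: insert 15 -> lo=[15, 19, 26] hi=[34, 35] -> (len(lo)=3, len(hi)=2, max(lo)=26)
Step 6: insert 41 -> lo=[15, 19, 26] hi=[34, 35, 41] -> (len(lo)=3, len(hi)=3, max(lo)=26)
Step 7: insert 19 -> lo=[15, 19, 19, 26] hi=[34, 35, 41] -> (len(lo)=4, len(hi)=3, max(lo)=26)
Step 8: insert 38 -> lo=[15, 19, 19, 26] hi=[34, 35, 38, 41] -> (len(lo)=4, len(hi)=4, max(lo)=26)
Step 9: insert 27 -> lo=[15, 19, 19, 26, 27] hi=[34, 35, 38, 41] -> (len(lo)=5, len(hi)=4, max(lo)=27)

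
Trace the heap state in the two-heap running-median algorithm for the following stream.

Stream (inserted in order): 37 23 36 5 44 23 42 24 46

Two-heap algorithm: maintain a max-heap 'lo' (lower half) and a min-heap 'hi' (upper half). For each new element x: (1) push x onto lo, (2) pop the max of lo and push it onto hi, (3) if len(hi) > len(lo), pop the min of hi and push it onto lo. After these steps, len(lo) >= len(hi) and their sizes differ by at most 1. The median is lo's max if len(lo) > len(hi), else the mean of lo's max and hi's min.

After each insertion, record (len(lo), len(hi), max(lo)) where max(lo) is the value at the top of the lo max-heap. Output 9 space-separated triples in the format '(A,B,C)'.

Answer: (1,0,37) (1,1,23) (2,1,36) (2,2,23) (3,2,36) (3,3,23) (4,3,36) (4,4,24) (5,4,36)

Derivation:
Step 1: insert 37 -> lo=[37] hi=[] -> (len(lo)=1, len(hi)=0, max(lo)=37)
Step 2: insert 23 -> lo=[23] hi=[37] -> (len(lo)=1, len(hi)=1, max(lo)=23)
Step 3: insert 36 -> lo=[23, 36] hi=[37] -> (len(lo)=2, len(hi)=1, max(lo)=36)
Step 4: insert 5 -> lo=[5, 23] hi=[36, 37] -> (len(lo)=2, len(hi)=2, max(lo)=23)
Step 5: insert 44 -> lo=[5, 23, 36] hi=[37, 44] -> (len(lo)=3, len(hi)=2, max(lo)=36)
Step 6: insert 23 -> lo=[5, 23, 23] hi=[36, 37, 44] -> (len(lo)=3, len(hi)=3, max(lo)=23)
Step 7: insert 42 -> lo=[5, 23, 23, 36] hi=[37, 42, 44] -> (len(lo)=4, len(hi)=3, max(lo)=36)
Step 8: insert 24 -> lo=[5, 23, 23, 24] hi=[36, 37, 42, 44] -> (len(lo)=4, len(hi)=4, max(lo)=24)
Step 9: insert 46 -> lo=[5, 23, 23, 24, 36] hi=[37, 42, 44, 46] -> (len(lo)=5, len(hi)=4, max(lo)=36)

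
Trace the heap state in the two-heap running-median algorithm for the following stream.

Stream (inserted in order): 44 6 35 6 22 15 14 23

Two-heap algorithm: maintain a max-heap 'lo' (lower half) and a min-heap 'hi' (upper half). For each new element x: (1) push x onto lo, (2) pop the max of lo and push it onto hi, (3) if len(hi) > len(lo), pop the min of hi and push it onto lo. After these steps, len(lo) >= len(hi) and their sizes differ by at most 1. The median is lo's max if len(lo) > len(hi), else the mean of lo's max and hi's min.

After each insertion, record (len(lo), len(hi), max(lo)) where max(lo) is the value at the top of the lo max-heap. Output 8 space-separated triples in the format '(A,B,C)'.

Step 1: insert 44 -> lo=[44] hi=[] -> (len(lo)=1, len(hi)=0, max(lo)=44)
Step 2: insert 6 -> lo=[6] hi=[44] -> (len(lo)=1, len(hi)=1, max(lo)=6)
Step 3: insert 35 -> lo=[6, 35] hi=[44] -> (len(lo)=2, len(hi)=1, max(lo)=35)
Step 4: insert 6 -> lo=[6, 6] hi=[35, 44] -> (len(lo)=2, len(hi)=2, max(lo)=6)
Step 5: insert 22 -> lo=[6, 6, 22] hi=[35, 44] -> (len(lo)=3, len(hi)=2, max(lo)=22)
Step 6: insert 15 -> lo=[6, 6, 15] hi=[22, 35, 44] -> (len(lo)=3, len(hi)=3, max(lo)=15)
Step 7: insert 14 -> lo=[6, 6, 14, 15] hi=[22, 35, 44] -> (len(lo)=4, len(hi)=3, max(lo)=15)
Step 8: insert 23 -> lo=[6, 6, 14, 15] hi=[22, 23, 35, 44] -> (len(lo)=4, len(hi)=4, max(lo)=15)

Answer: (1,0,44) (1,1,6) (2,1,35) (2,2,6) (3,2,22) (3,3,15) (4,3,15) (4,4,15)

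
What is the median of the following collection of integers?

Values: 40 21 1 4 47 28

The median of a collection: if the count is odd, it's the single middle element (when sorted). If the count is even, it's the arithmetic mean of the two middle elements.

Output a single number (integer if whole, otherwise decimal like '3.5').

Step 1: insert 40 -> lo=[40] (size 1, max 40) hi=[] (size 0) -> median=40
Step 2: insert 21 -> lo=[21] (size 1, max 21) hi=[40] (size 1, min 40) -> median=30.5
Step 3: insert 1 -> lo=[1, 21] (size 2, max 21) hi=[40] (size 1, min 40) -> median=21
Step 4: insert 4 -> lo=[1, 4] (size 2, max 4) hi=[21, 40] (size 2, min 21) -> median=12.5
Step 5: insert 47 -> lo=[1, 4, 21] (size 3, max 21) hi=[40, 47] (size 2, min 40) -> median=21
Step 6: insert 28 -> lo=[1, 4, 21] (size 3, max 21) hi=[28, 40, 47] (size 3, min 28) -> median=24.5

Answer: 24.5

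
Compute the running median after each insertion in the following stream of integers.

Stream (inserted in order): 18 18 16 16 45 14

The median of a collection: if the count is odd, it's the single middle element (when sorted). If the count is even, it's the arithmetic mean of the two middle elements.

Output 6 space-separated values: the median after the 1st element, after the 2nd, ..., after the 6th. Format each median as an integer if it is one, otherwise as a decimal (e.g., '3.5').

Answer: 18 18 18 17 18 17

Derivation:
Step 1: insert 18 -> lo=[18] (size 1, max 18) hi=[] (size 0) -> median=18
Step 2: insert 18 -> lo=[18] (size 1, max 18) hi=[18] (size 1, min 18) -> median=18
Step 3: insert 16 -> lo=[16, 18] (size 2, max 18) hi=[18] (size 1, min 18) -> median=18
Step 4: insert 16 -> lo=[16, 16] (size 2, max 16) hi=[18, 18] (size 2, min 18) -> median=17
Step 5: insert 45 -> lo=[16, 16, 18] (size 3, max 18) hi=[18, 45] (size 2, min 18) -> median=18
Step 6: insert 14 -> lo=[14, 16, 16] (size 3, max 16) hi=[18, 18, 45] (size 3, min 18) -> median=17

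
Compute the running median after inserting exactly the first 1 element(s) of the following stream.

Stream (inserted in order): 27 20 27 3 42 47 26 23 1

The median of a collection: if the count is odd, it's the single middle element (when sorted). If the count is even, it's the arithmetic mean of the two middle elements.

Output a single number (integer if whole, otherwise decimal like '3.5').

Step 1: insert 27 -> lo=[27] (size 1, max 27) hi=[] (size 0) -> median=27

Answer: 27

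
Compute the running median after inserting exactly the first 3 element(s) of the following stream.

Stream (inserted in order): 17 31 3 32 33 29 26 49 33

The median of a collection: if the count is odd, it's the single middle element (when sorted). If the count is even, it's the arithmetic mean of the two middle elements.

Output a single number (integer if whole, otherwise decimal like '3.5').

Step 1: insert 17 -> lo=[17] (size 1, max 17) hi=[] (size 0) -> median=17
Step 2: insert 31 -> lo=[17] (size 1, max 17) hi=[31] (size 1, min 31) -> median=24
Step 3: insert 3 -> lo=[3, 17] (size 2, max 17) hi=[31] (size 1, min 31) -> median=17

Answer: 17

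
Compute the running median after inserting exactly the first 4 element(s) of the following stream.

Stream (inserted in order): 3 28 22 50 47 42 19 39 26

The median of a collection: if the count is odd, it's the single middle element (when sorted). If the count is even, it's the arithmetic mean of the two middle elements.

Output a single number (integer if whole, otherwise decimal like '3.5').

Step 1: insert 3 -> lo=[3] (size 1, max 3) hi=[] (size 0) -> median=3
Step 2: insert 28 -> lo=[3] (size 1, max 3) hi=[28] (size 1, min 28) -> median=15.5
Step 3: insert 22 -> lo=[3, 22] (size 2, max 22) hi=[28] (size 1, min 28) -> median=22
Step 4: insert 50 -> lo=[3, 22] (size 2, max 22) hi=[28, 50] (size 2, min 28) -> median=25

Answer: 25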